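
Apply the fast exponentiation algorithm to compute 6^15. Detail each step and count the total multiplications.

Computing 6^15 by squaring (build up from 6^1; each line after the first costs one multiplication):

6^1 = 6
6^2 = (6^1)^2 = 6^2 = 36
6^3 = 6 * 6^2 = 6 * 36 = 216
6^6 = (6^3)^2 = 216^2 = 46656
6^7 = 6 * 6^6 = 6 * 46656 = 279936
6^14 = (6^7)^2 = 279936^2 = 78364164096
6^15 = 6 * 6^14 = 6 * 78364164096 = 470184984576

Result: 470184984576
Multiplications needed: 6 (6 lines after 6^1)

6^15 = 470184984576. Using exponentiation by squaring, this requires 6 multiplications. The key idea: if the exponent is even, square the half-power; if odd, multiply by the base once.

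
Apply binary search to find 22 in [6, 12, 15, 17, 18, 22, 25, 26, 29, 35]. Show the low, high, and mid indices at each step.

Binary search for 22 in [6, 12, 15, 17, 18, 22, 25, 26, 29, 35]:

lo=0, hi=9, mid=4, arr[mid]=18 -> 18 < 22, search right half
lo=5, hi=9, mid=7, arr[mid]=26 -> 26 > 22, search left half
lo=5, hi=6, mid=5, arr[mid]=22 -> Found target at index 5!

Binary search finds 22 at index 5 after 3 comparisons. The search repeatedly halves the search space by comparing with the middle element.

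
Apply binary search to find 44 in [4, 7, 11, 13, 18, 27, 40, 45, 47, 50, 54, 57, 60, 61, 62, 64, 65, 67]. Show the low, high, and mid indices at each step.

Binary search for 44 in [4, 7, 11, 13, 18, 27, 40, 45, 47, 50, 54, 57, 60, 61, 62, 64, 65, 67]:

lo=0, hi=17, mid=8, arr[mid]=47 -> 47 > 44, search left half
lo=0, hi=7, mid=3, arr[mid]=13 -> 13 < 44, search right half
lo=4, hi=7, mid=5, arr[mid]=27 -> 27 < 44, search right half
lo=6, hi=7, mid=6, arr[mid]=40 -> 40 < 44, search right half
lo=7, hi=7, mid=7, arr[mid]=45 -> 45 > 44, search left half
lo=7 > hi=6, target 44 not found

Binary search determines that 44 is not in the array after 5 comparisons. The search space was exhausted without finding the target.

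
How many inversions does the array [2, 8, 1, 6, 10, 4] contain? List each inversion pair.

Finding inversions in [2, 8, 1, 6, 10, 4]:

(0, 2): arr[0]=2 > arr[2]=1
(1, 2): arr[1]=8 > arr[2]=1
(1, 3): arr[1]=8 > arr[3]=6
(1, 5): arr[1]=8 > arr[5]=4
(3, 5): arr[3]=6 > arr[5]=4
(4, 5): arr[4]=10 > arr[5]=4

Total inversions: 6

The array has 6 inversion(s): (0,2), (1,2), (1,3), (1,5), (3,5), (4,5). Each pair (i,j) satisfies i < j and arr[i] > arr[j].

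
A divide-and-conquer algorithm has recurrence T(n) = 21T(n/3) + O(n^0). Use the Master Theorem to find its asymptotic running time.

Master Theorem for T(n) = 21T(n/3) + O(n^0):

a = 21, b = 3, c = 0
log_b(a) = log_3(21) = 2.7712

Case 1: c = 0 < log_3(21) = 2.7712
T(n) = O(n^(log_3 21))

For T(n) = 21T(n/3) + O(n^0): log_3(21) = 2.7712. This is Case 1 of the Master Theorem (c < log_b(a), work dominated by leaves), giving O(n^(log_3 21)).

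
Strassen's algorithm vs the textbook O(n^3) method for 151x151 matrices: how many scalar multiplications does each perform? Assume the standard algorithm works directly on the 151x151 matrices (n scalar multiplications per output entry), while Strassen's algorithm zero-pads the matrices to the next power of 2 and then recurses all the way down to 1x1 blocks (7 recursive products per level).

Matrix multiplication for 151x151 matrices:

Strassen's algorithm requires power-of-2 dimensions. Pad 151x151 to 256x256 (next power of 2).

Standard algorithm: 151^3 = 3442951 multiplications
Strassen's algorithm: 7^(log2(256)) = 7^8 = 5764801 multiplications
Difference: 3442951 - 5764801 = -2321850 (Strassen uses MORE here due to padding overhead — for small or just-over-power-of-2 n, padding can outweigh the per-level savings)

Standard: 3442951 multiplications (151^3). Strassen: 5764801 multiplications (7^8, after padding to 256x256). Strassen reduces 8 recursive multiplications to 7 at each level.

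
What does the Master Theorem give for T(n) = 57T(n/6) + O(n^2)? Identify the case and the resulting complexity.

Master Theorem for T(n) = 57T(n/6) + O(n^2):

a = 57, b = 6, c = 2
log_b(a) = log_6(57) = 2.2565

Case 1: c = 2 < log_6(57) = 2.2565
T(n) = O(n^(log_6 57))

For T(n) = 57T(n/6) + O(n^2): log_6(57) = 2.2565. This is Case 1 of the Master Theorem (c < log_b(a), work dominated by leaves), giving O(n^(log_6 57)).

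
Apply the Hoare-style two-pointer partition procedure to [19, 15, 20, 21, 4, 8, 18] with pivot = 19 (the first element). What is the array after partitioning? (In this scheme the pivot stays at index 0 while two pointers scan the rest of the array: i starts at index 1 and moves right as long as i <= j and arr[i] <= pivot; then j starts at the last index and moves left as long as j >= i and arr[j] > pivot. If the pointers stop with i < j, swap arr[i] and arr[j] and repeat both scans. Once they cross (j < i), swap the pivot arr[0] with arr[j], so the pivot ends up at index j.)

Hoare-style two-pointer partition with pivot = 19:

Initial array: [19, 15, 20, 21, 4, 8, 18]

Pointers start at i = 1, j = 6.
i stops at index 2 (arr[2]=20 > 19), j stops at index 6 (arr[6]=18 <= 19): swap arr[2] and arr[6], array becomes [19, 15, 18, 21, 4, 8, 20]
i stops at index 3 (arr[3]=21 > 19), j stops at index 5 (arr[5]=8 <= 19): swap arr[3] and arr[5], array becomes [19, 15, 18, 8, 4, 21, 20]
i ends at 5, j ends at 4: the pointers have crossed (j < i), so scanning stops.

Swap pivot arr[0] with arr[4] to place pivot at position 4: [4, 15, 18, 8, 19, 21, 20]
Pivot position: 4

After partitioning with pivot 19, the array becomes [4, 15, 18, 8, 19, 21, 20]. The pivot is placed at index 4. All elements to the left of the pivot are <= 19, and all elements to the right are > 19.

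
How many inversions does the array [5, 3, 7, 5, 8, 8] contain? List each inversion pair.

Finding inversions in [5, 3, 7, 5, 8, 8]:

(0, 1): arr[0]=5 > arr[1]=3
(2, 3): arr[2]=7 > arr[3]=5

Total inversions: 2

The array has 2 inversion(s): (0,1), (2,3). Each pair (i,j) satisfies i < j and arr[i] > arr[j].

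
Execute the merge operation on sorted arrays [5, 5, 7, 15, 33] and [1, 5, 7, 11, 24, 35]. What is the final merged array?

Merging process:

Compare 5 vs 1: take 1 from right. Merged: [1]
Compare 5 vs 5: take 5 from left. Merged: [1, 5]
Compare 5 vs 5: take 5 from left. Merged: [1, 5, 5]
Compare 7 vs 5: take 5 from right. Merged: [1, 5, 5, 5]
Compare 7 vs 7: take 7 from left. Merged: [1, 5, 5, 5, 7]
Compare 15 vs 7: take 7 from right. Merged: [1, 5, 5, 5, 7, 7]
Compare 15 vs 11: take 11 from right. Merged: [1, 5, 5, 5, 7, 7, 11]
Compare 15 vs 24: take 15 from left. Merged: [1, 5, 5, 5, 7, 7, 11, 15]
Compare 33 vs 24: take 24 from right. Merged: [1, 5, 5, 5, 7, 7, 11, 15, 24]
Compare 33 vs 35: take 33 from left. Merged: [1, 5, 5, 5, 7, 7, 11, 15, 24, 33]
Append remaining from right: [35]. Merged: [1, 5, 5, 5, 7, 7, 11, 15, 24, 33, 35]

Final merged array: [1, 5, 5, 5, 7, 7, 11, 15, 24, 33, 35]
Total comparisons: 10

The merged array is [1, 5, 5, 5, 7, 7, 11, 15, 24, 33, 35], requiring 10 comparisons. The merge step runs in O(n) time where n is the total number of elements.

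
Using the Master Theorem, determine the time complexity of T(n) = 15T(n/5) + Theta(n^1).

Master Theorem for T(n) = 15T(n/5) + O(n^1):

a = 15, b = 5, c = 1
log_b(a) = log_5(15) = 1.6826

Case 1: c = 1 < log_5(15) = 1.6826
T(n) = O(n^(log_5 15))

For T(n) = 15T(n/5) + O(n^1): log_5(15) = 1.6826. This is Case 1 of the Master Theorem (c < log_b(a), work dominated by leaves), giving O(n^(log_5 15)).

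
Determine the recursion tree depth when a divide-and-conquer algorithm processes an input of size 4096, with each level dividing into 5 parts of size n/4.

For divide and conquer with division factor 4:

Problem sizes at each level:
Level 0: 4096
Level 1: 1024
Level 2: 256
Level 3: 64
Level 4: 16
Level 5: 4
Level 6: 1

The root is level 0 and the size-1 base case is level 6 (the tree spans levels 0 through 6, i.e. 7 levels counting the root), so the depth is the number of divisions: log_4(4096) = 6

The recursion tree depth is log_4(4096) = 6. At each level, the problem size is divided by 4, so it takes 6 divisions to reduce to a base case of size 1. The algorithm makes 5 recursive calls at each level.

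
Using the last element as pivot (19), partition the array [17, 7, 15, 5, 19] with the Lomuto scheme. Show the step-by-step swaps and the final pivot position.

Lomuto partition with pivot = 19:

Initial array: [17, 7, 15, 5, 19]

arr[0]=17 <= 19: swap with position 0, array becomes [17, 7, 15, 5, 19]
arr[1]=7 <= 19: swap with position 1, array becomes [17, 7, 15, 5, 19]
arr[2]=15 <= 19: swap with position 2, array becomes [17, 7, 15, 5, 19]
arr[3]=5 <= 19: swap with position 3, array becomes [17, 7, 15, 5, 19]

Place pivot at position 4: [17, 7, 15, 5, 19]
Pivot position: 4

After partitioning with pivot 19, the array becomes [17, 7, 15, 5, 19]. The pivot is placed at index 4. All elements to the left of the pivot are <= 19, and all elements to the right are > 19.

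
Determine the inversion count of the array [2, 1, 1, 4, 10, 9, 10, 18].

Finding inversions in [2, 1, 1, 4, 10, 9, 10, 18]:

(0, 1): arr[0]=2 > arr[1]=1
(0, 2): arr[0]=2 > arr[2]=1
(4, 5): arr[4]=10 > arr[5]=9

Total inversions: 3

The array has 3 inversion(s): (0,1), (0,2), (4,5). Each pair (i,j) satisfies i < j and arr[i] > arr[j].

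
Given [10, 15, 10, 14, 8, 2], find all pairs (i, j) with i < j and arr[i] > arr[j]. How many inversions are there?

Finding inversions in [10, 15, 10, 14, 8, 2]:

(0, 4): arr[0]=10 > arr[4]=8
(0, 5): arr[0]=10 > arr[5]=2
(1, 2): arr[1]=15 > arr[2]=10
(1, 3): arr[1]=15 > arr[3]=14
(1, 4): arr[1]=15 > arr[4]=8
(1, 5): arr[1]=15 > arr[5]=2
(2, 4): arr[2]=10 > arr[4]=8
(2, 5): arr[2]=10 > arr[5]=2
(3, 4): arr[3]=14 > arr[4]=8
(3, 5): arr[3]=14 > arr[5]=2
(4, 5): arr[4]=8 > arr[5]=2

Total inversions: 11

The array has 11 inversion(s): (0,4), (0,5), (1,2), (1,3), (1,4), (1,5), (2,4), (2,5), (3,4), (3,5), (4,5). Each pair (i,j) satisfies i < j and arr[i] > arr[j].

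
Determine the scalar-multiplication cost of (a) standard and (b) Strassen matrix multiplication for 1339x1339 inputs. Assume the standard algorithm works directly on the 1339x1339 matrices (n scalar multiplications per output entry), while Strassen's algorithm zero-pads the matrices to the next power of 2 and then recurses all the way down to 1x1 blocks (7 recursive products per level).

Matrix multiplication for 1339x1339 matrices:

Strassen's algorithm requires power-of-2 dimensions. Pad 1339x1339 to 2048x2048 (next power of 2).

Standard algorithm: 1339^3 = 2400721219 multiplications
Strassen's algorithm: 7^(log2(2048)) = 7^11 = 1977326743 multiplications
Savings: 2400721219 - 1977326743 = 423394476 multiplications

Standard: 2400721219 multiplications (1339^3). Strassen: 1977326743 multiplications (7^11, after padding to 2048x2048). Strassen reduces 8 recursive multiplications to 7 at each level.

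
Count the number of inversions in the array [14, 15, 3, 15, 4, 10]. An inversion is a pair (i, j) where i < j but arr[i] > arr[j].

Finding inversions in [14, 15, 3, 15, 4, 10]:

(0, 2): arr[0]=14 > arr[2]=3
(0, 4): arr[0]=14 > arr[4]=4
(0, 5): arr[0]=14 > arr[5]=10
(1, 2): arr[1]=15 > arr[2]=3
(1, 4): arr[1]=15 > arr[4]=4
(1, 5): arr[1]=15 > arr[5]=10
(3, 4): arr[3]=15 > arr[4]=4
(3, 5): arr[3]=15 > arr[5]=10

Total inversions: 8

The array has 8 inversion(s): (0,2), (0,4), (0,5), (1,2), (1,4), (1,5), (3,4), (3,5). Each pair (i,j) satisfies i < j and arr[i] > arr[j].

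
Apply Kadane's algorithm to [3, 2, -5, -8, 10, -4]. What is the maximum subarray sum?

Using Kadane's algorithm on [3, 2, -5, -8, 10, -4]:

Scanning through the array:
Position 1 (value 2): max_ending_here = 5, max_so_far = 5
Position 2 (value -5): max_ending_here = 0, max_so_far = 5
Position 3 (value -8): max_ending_here = -8, max_so_far = 5
Position 4 (value 10): max_ending_here = 10, max_so_far = 10
Position 5 (value -4): max_ending_here = 6, max_so_far = 10

Maximum subarray: [10]
Maximum sum: 10

The maximum subarray is [10] with sum 10. This subarray runs from index 4 to index 4.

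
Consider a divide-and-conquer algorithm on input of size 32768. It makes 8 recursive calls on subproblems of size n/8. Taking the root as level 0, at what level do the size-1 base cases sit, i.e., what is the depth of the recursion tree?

For divide and conquer with division factor 8:

Problem sizes at each level:
Level 0: 32768
Level 1: 4096
Level 2: 512
Level 3: 64
Level 4: 8
Level 5: 1

The root is level 0 and the size-1 base case is level 5 (the tree spans levels 0 through 5, i.e. 6 levels counting the root), so the depth is the number of divisions: log_8(32768) = 5

The recursion tree depth is log_8(32768) = 5. At each level, the problem size is divided by 8, so it takes 5 divisions to reduce to a base case of size 1. The algorithm makes 8 recursive calls at each level.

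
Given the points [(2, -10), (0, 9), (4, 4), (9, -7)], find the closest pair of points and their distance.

Computing all pairwise distances among 4 points:

d((2, -10), (0, 9)) = 19.105
d((2, -10), (4, 4)) = 14.1421
d((2, -10), (9, -7)) = 7.6158
d((0, 9), (4, 4)) = 6.4031 <-- minimum
d((0, 9), (9, -7)) = 18.3576
d((4, 4), (9, -7)) = 12.083

Closest pair: (0, 9) and (4, 4) with distance 6.4031

The closest pair is (0, 9) and (4, 4) with Euclidean distance 6.4031. For 4 points, brute-force pairwise comparison is shown above. For large n, the divide-and-conquer algorithm (sort by x, recurse on halves, check the dividing strip) achieves O(n log n).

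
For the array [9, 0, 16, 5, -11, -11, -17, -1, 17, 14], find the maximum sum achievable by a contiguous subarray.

Using Kadane's algorithm on [9, 0, 16, 5, -11, -11, -17, -1, 17, 14]:

Scanning through the array:
Position 1 (value 0): max_ending_here = 9, max_so_far = 9
Position 2 (value 16): max_ending_here = 25, max_so_far = 25
Position 3 (value 5): max_ending_here = 30, max_so_far = 30
Position 4 (value -11): max_ending_here = 19, max_so_far = 30
Position 5 (value -11): max_ending_here = 8, max_so_far = 30
Position 6 (value -17): max_ending_here = -9, max_so_far = 30
Position 7 (value -1): max_ending_here = -1, max_so_far = 30
Position 8 (value 17): max_ending_here = 17, max_so_far = 30
Position 9 (value 14): max_ending_here = 31, max_so_far = 31

Maximum subarray: [17, 14]
Maximum sum: 31

The maximum subarray is [17, 14] with sum 31. This subarray runs from index 8 to index 9.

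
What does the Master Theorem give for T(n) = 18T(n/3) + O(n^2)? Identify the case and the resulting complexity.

Master Theorem for T(n) = 18T(n/3) + O(n^2):

a = 18, b = 3, c = 2
log_b(a) = log_3(18) = 2.6309

Case 1: c = 2 < log_3(18) = 2.6309
T(n) = O(n^(log_3 18))

For T(n) = 18T(n/3) + O(n^2): log_3(18) = 2.6309. This is Case 1 of the Master Theorem (c < log_b(a), work dominated by leaves), giving O(n^(log_3 18)).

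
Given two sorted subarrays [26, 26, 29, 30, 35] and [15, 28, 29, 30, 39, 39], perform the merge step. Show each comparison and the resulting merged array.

Merging process:

Compare 26 vs 15: take 15 from right. Merged: [15]
Compare 26 vs 28: take 26 from left. Merged: [15, 26]
Compare 26 vs 28: take 26 from left. Merged: [15, 26, 26]
Compare 29 vs 28: take 28 from right. Merged: [15, 26, 26, 28]
Compare 29 vs 29: take 29 from left. Merged: [15, 26, 26, 28, 29]
Compare 30 vs 29: take 29 from right. Merged: [15, 26, 26, 28, 29, 29]
Compare 30 vs 30: take 30 from left. Merged: [15, 26, 26, 28, 29, 29, 30]
Compare 35 vs 30: take 30 from right. Merged: [15, 26, 26, 28, 29, 29, 30, 30]
Compare 35 vs 39: take 35 from left. Merged: [15, 26, 26, 28, 29, 29, 30, 30, 35]
Append remaining from right: [39, 39]. Merged: [15, 26, 26, 28, 29, 29, 30, 30, 35, 39, 39]

Final merged array: [15, 26, 26, 28, 29, 29, 30, 30, 35, 39, 39]
Total comparisons: 9

The merged array is [15, 26, 26, 28, 29, 29, 30, 30, 35, 39, 39], requiring 9 comparisons. The merge step runs in O(n) time where n is the total number of elements.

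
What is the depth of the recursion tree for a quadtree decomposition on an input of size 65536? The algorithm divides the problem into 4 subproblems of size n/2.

For divide and conquer with division factor 2:

Problem sizes at each level:
Level 0: 65536
Level 1: 32768
Level 2: 16384
Level 3: 8192
Level 4: 4096
Level 5: 2048
Level 6: 1024
Level 7: 512
Level 8: 256
Level 9: 128
Level 10: 64
Level 11: 32
Level 12: 16
Level 13: 8
Level 14: 4
Level 15: 2
Level 16: 1

The root is level 0 and the size-1 base case is level 16 (the tree spans levels 0 through 16, i.e. 17 levels counting the root), so the depth is the number of divisions: log_2(65536) = 16

The recursion tree depth is log_2(65536) = 16. At each level, the problem size is divided by 2, so it takes 16 divisions to reduce to a base case of size 1. The algorithm makes 4 recursive calls at each level.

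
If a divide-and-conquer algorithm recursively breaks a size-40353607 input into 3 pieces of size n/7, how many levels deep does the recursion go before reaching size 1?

For divide and conquer with division factor 7:

Problem sizes at each level:
Level 0: 40353607
Level 1: 5764801
Level 2: 823543
Level 3: 117649
Level 4: 16807
Level 5: 2401
Level 6: 343
Level 7: 49
Level 8: 7
Level 9: 1

The root is level 0 and the size-1 base case is level 9 (the tree spans levels 0 through 9, i.e. 10 levels counting the root), so the depth is the number of divisions: log_7(40353607) = 9

The recursion tree depth is log_7(40353607) = 9. At each level, the problem size is divided by 7, so it takes 9 divisions to reduce to a base case of size 1. The algorithm makes 3 recursive calls at each level.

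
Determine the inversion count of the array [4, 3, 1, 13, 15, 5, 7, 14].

Finding inversions in [4, 3, 1, 13, 15, 5, 7, 14]:

(0, 1): arr[0]=4 > arr[1]=3
(0, 2): arr[0]=4 > arr[2]=1
(1, 2): arr[1]=3 > arr[2]=1
(3, 5): arr[3]=13 > arr[5]=5
(3, 6): arr[3]=13 > arr[6]=7
(4, 5): arr[4]=15 > arr[5]=5
(4, 6): arr[4]=15 > arr[6]=7
(4, 7): arr[4]=15 > arr[7]=14

Total inversions: 8

The array has 8 inversion(s): (0,1), (0,2), (1,2), (3,5), (3,6), (4,5), (4,6), (4,7). Each pair (i,j) satisfies i < j and arr[i] > arr[j].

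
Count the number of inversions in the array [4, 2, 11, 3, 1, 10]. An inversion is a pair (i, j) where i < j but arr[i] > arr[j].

Finding inversions in [4, 2, 11, 3, 1, 10]:

(0, 1): arr[0]=4 > arr[1]=2
(0, 3): arr[0]=4 > arr[3]=3
(0, 4): arr[0]=4 > arr[4]=1
(1, 4): arr[1]=2 > arr[4]=1
(2, 3): arr[2]=11 > arr[3]=3
(2, 4): arr[2]=11 > arr[4]=1
(2, 5): arr[2]=11 > arr[5]=10
(3, 4): arr[3]=3 > arr[4]=1

Total inversions: 8

The array has 8 inversion(s): (0,1), (0,3), (0,4), (1,4), (2,3), (2,4), (2,5), (3,4). Each pair (i,j) satisfies i < j and arr[i] > arr[j].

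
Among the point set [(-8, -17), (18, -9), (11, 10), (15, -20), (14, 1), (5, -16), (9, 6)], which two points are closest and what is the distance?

Computing all pairwise distances among 7 points:

d((-8, -17), (18, -9)) = 27.2029
d((-8, -17), (11, 10)) = 33.0151
d((-8, -17), (15, -20)) = 23.1948
d((-8, -17), (14, 1)) = 28.4253
d((-8, -17), (5, -16)) = 13.0384
d((-8, -17), (9, 6)) = 28.6007
d((18, -9), (11, 10)) = 20.2485
d((18, -9), (15, -20)) = 11.4018
d((18, -9), (14, 1)) = 10.7703
d((18, -9), (5, -16)) = 14.7648
d((18, -9), (9, 6)) = 17.4929
d((11, 10), (15, -20)) = 30.2655
d((11, 10), (14, 1)) = 9.4868
d((11, 10), (5, -16)) = 26.6833
d((11, 10), (9, 6)) = 4.4721 <-- minimum
d((15, -20), (14, 1)) = 21.0238
d((15, -20), (5, -16)) = 10.7703
d((15, -20), (9, 6)) = 26.6833
d((14, 1), (5, -16)) = 19.2354
d((14, 1), (9, 6)) = 7.0711
d((5, -16), (9, 6)) = 22.3607

Closest pair: (11, 10) and (9, 6) with distance 4.4721

The closest pair is (11, 10) and (9, 6) with Euclidean distance 4.4721. For 7 points, brute-force pairwise comparison is shown above. For large n, the divide-and-conquer algorithm (sort by x, recurse on halves, check the dividing strip) achieves O(n log n).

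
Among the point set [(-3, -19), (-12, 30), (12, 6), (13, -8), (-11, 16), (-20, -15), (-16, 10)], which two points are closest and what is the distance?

Computing all pairwise distances among 7 points:

d((-3, -19), (-12, 30)) = 49.8197
d((-3, -19), (12, 6)) = 29.1548
d((-3, -19), (13, -8)) = 19.4165
d((-3, -19), (-11, 16)) = 35.9026
d((-3, -19), (-20, -15)) = 17.4642
d((-3, -19), (-16, 10)) = 31.7805
d((-12, 30), (12, 6)) = 33.9411
d((-12, 30), (13, -8)) = 45.4863
d((-12, 30), (-11, 16)) = 14.0357
d((-12, 30), (-20, -15)) = 45.7056
d((-12, 30), (-16, 10)) = 20.3961
d((12, 6), (13, -8)) = 14.0357
d((12, 6), (-11, 16)) = 25.0799
d((12, 6), (-20, -15)) = 38.2753
d((12, 6), (-16, 10)) = 28.2843
d((13, -8), (-11, 16)) = 33.9411
d((13, -8), (-20, -15)) = 33.7343
d((13, -8), (-16, 10)) = 34.1321
d((-11, 16), (-20, -15)) = 32.28
d((-11, 16), (-16, 10)) = 7.8102 <-- minimum
d((-20, -15), (-16, 10)) = 25.318

Closest pair: (-11, 16) and (-16, 10) with distance 7.8102

The closest pair is (-11, 16) and (-16, 10) with Euclidean distance 7.8102. For 7 points, brute-force pairwise comparison is shown above. For large n, the divide-and-conquer algorithm (sort by x, recurse on halves, check the dividing strip) achieves O(n log n).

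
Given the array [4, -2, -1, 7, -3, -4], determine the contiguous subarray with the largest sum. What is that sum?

Using Kadane's algorithm on [4, -2, -1, 7, -3, -4]:

Scanning through the array:
Position 1 (value -2): max_ending_here = 2, max_so_far = 4
Position 2 (value -1): max_ending_here = 1, max_so_far = 4
Position 3 (value 7): max_ending_here = 8, max_so_far = 8
Position 4 (value -3): max_ending_here = 5, max_so_far = 8
Position 5 (value -4): max_ending_here = 1, max_so_far = 8

Maximum subarray: [4, -2, -1, 7]
Maximum sum: 8

The maximum subarray is [4, -2, -1, 7] with sum 8. This subarray runs from index 0 to index 3.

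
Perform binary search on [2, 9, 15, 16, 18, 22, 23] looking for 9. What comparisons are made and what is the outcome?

Binary search for 9 in [2, 9, 15, 16, 18, 22, 23]:

lo=0, hi=6, mid=3, arr[mid]=16 -> 16 > 9, search left half
lo=0, hi=2, mid=1, arr[mid]=9 -> Found target at index 1!

Binary search finds 9 at index 1 after 2 comparisons. The search repeatedly halves the search space by comparing with the middle element.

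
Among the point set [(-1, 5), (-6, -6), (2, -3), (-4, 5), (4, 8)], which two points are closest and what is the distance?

Computing all pairwise distances among 5 points:

d((-1, 5), (-6, -6)) = 12.083
d((-1, 5), (2, -3)) = 8.544
d((-1, 5), (-4, 5)) = 3.0 <-- minimum
d((-1, 5), (4, 8)) = 5.831
d((-6, -6), (2, -3)) = 8.544
d((-6, -6), (-4, 5)) = 11.1803
d((-6, -6), (4, 8)) = 17.2047
d((2, -3), (-4, 5)) = 10.0
d((2, -3), (4, 8)) = 11.1803
d((-4, 5), (4, 8)) = 8.544

Closest pair: (-1, 5) and (-4, 5) with distance 3.0

The closest pair is (-1, 5) and (-4, 5) with Euclidean distance 3.0. For 5 points, brute-force pairwise comparison is shown above. For large n, the divide-and-conquer algorithm (sort by x, recurse on halves, check the dividing strip) achieves O(n log n).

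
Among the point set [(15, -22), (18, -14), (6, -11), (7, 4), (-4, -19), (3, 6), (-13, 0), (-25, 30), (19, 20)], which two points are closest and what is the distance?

Computing all pairwise distances among 9 points:

d((15, -22), (18, -14)) = 8.544
d((15, -22), (6, -11)) = 14.2127
d((15, -22), (7, 4)) = 27.2029
d((15, -22), (-4, -19)) = 19.2354
d((15, -22), (3, 6)) = 30.4631
d((15, -22), (-13, 0)) = 35.609
d((15, -22), (-25, 30)) = 65.6049
d((15, -22), (19, 20)) = 42.19
d((18, -14), (6, -11)) = 12.3693
d((18, -14), (7, 4)) = 21.095
d((18, -14), (-4, -19)) = 22.561
d((18, -14), (3, 6)) = 25.0
d((18, -14), (-13, 0)) = 34.0147
d((18, -14), (-25, 30)) = 61.5224
d((18, -14), (19, 20)) = 34.0147
d((6, -11), (7, 4)) = 15.0333
d((6, -11), (-4, -19)) = 12.8062
d((6, -11), (3, 6)) = 17.2627
d((6, -11), (-13, 0)) = 21.9545
d((6, -11), (-25, 30)) = 51.4004
d((6, -11), (19, 20)) = 33.6155
d((7, 4), (-4, -19)) = 25.4951
d((7, 4), (3, 6)) = 4.4721 <-- minimum
d((7, 4), (-13, 0)) = 20.3961
d((7, 4), (-25, 30)) = 41.2311
d((7, 4), (19, 20)) = 20.0
d((-4, -19), (3, 6)) = 25.9615
d((-4, -19), (-13, 0)) = 21.0238
d((-4, -19), (-25, 30)) = 53.3104
d((-4, -19), (19, 20)) = 45.2769
d((3, 6), (-13, 0)) = 17.088
d((3, 6), (-25, 30)) = 36.8782
d((3, 6), (19, 20)) = 21.2603
d((-13, 0), (-25, 30)) = 32.311
d((-13, 0), (19, 20)) = 37.7359
d((-25, 30), (19, 20)) = 45.1221

Closest pair: (7, 4) and (3, 6) with distance 4.4721

The closest pair is (7, 4) and (3, 6) with Euclidean distance 4.4721. For 9 points, brute-force pairwise comparison is shown above. For large n, the divide-and-conquer algorithm (sort by x, recurse on halves, check the dividing strip) achieves O(n log n).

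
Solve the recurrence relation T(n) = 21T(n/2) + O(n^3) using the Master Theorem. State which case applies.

Master Theorem for T(n) = 21T(n/2) + O(n^3):

a = 21, b = 2, c = 3
log_b(a) = log_2(21) = 4.3923

Case 1: c = 3 < log_2(21) = 4.3923
T(n) = O(n^(log_2 21))

For T(n) = 21T(n/2) + O(n^3): log_2(21) = 4.3923. This is Case 1 of the Master Theorem (c < log_b(a), work dominated by leaves), giving O(n^(log_2 21)).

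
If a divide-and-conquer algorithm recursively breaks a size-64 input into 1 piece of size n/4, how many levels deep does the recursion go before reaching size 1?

For divide and conquer with division factor 4:

Problem sizes at each level:
Level 0: 64
Level 1: 16
Level 2: 4
Level 3: 1

The root is level 0 and the size-1 base case is level 3 (the tree spans levels 0 through 3, i.e. 4 levels counting the root), so the depth is the number of divisions: log_4(64) = 3

The recursion tree depth is log_4(64) = 3. At each level, the problem size is divided by 4, so it takes 3 divisions to reduce to a base case of size 1. The algorithm makes 1 recursive call at each level.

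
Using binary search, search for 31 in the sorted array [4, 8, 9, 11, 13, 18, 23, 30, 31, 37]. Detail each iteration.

Binary search for 31 in [4, 8, 9, 11, 13, 18, 23, 30, 31, 37]:

lo=0, hi=9, mid=4, arr[mid]=13 -> 13 < 31, search right half
lo=5, hi=9, mid=7, arr[mid]=30 -> 30 < 31, search right half
lo=8, hi=9, mid=8, arr[mid]=31 -> Found target at index 8!

Binary search finds 31 at index 8 after 3 comparisons. The search repeatedly halves the search space by comparing with the middle element.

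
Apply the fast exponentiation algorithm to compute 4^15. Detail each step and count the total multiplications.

Computing 4^15 by squaring (build up from 4^1; each line after the first costs one multiplication):

4^1 = 4
4^2 = (4^1)^2 = 4^2 = 16
4^3 = 4 * 4^2 = 4 * 16 = 64
4^6 = (4^3)^2 = 64^2 = 4096
4^7 = 4 * 4^6 = 4 * 4096 = 16384
4^14 = (4^7)^2 = 16384^2 = 268435456
4^15 = 4 * 4^14 = 4 * 268435456 = 1073741824

Result: 1073741824
Multiplications needed: 6 (6 lines after 4^1)

4^15 = 1073741824. Using exponentiation by squaring, this requires 6 multiplications. The key idea: if the exponent is even, square the half-power; if odd, multiply by the base once.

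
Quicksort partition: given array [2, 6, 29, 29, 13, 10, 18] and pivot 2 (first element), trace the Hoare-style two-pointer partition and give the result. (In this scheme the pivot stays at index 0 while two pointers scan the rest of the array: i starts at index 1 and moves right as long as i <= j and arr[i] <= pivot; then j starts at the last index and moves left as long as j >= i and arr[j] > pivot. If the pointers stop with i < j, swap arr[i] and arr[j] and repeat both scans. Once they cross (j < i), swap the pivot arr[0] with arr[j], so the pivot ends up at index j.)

Hoare-style two-pointer partition with pivot = 2:

Initial array: [2, 6, 29, 29, 13, 10, 18]

Pointers start at i = 1, j = 6.
i ends at 1, j ends at 0: the pointers have crossed (j < i), so scanning stops.

j = 0, so swapping arr[0] with arr[j] leaves the pivot at position 0: [2, 6, 29, 29, 13, 10, 18]
Pivot position: 0

After partitioning with pivot 2, the array becomes [2, 6, 29, 29, 13, 10, 18]. The pivot is placed at index 0. All elements to the left of the pivot are <= 2, and all elements to the right are > 2.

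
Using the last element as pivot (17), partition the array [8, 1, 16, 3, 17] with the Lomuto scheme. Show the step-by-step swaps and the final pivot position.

Lomuto partition with pivot = 17:

Initial array: [8, 1, 16, 3, 17]

arr[0]=8 <= 17: swap with position 0, array becomes [8, 1, 16, 3, 17]
arr[1]=1 <= 17: swap with position 1, array becomes [8, 1, 16, 3, 17]
arr[2]=16 <= 17: swap with position 2, array becomes [8, 1, 16, 3, 17]
arr[3]=3 <= 17: swap with position 3, array becomes [8, 1, 16, 3, 17]

Place pivot at position 4: [8, 1, 16, 3, 17]
Pivot position: 4

After partitioning with pivot 17, the array becomes [8, 1, 16, 3, 17]. The pivot is placed at index 4. All elements to the left of the pivot are <= 17, and all elements to the right are > 17.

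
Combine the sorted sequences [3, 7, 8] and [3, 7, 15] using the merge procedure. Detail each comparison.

Merging process:

Compare 3 vs 3: take 3 from left. Merged: [3]
Compare 7 vs 3: take 3 from right. Merged: [3, 3]
Compare 7 vs 7: take 7 from left. Merged: [3, 3, 7]
Compare 8 vs 7: take 7 from right. Merged: [3, 3, 7, 7]
Compare 8 vs 15: take 8 from left. Merged: [3, 3, 7, 7, 8]
Append remaining from right: [15]. Merged: [3, 3, 7, 7, 8, 15]

Final merged array: [3, 3, 7, 7, 8, 15]
Total comparisons: 5

The merged array is [3, 3, 7, 7, 8, 15], requiring 5 comparisons. The merge step runs in O(n) time where n is the total number of elements.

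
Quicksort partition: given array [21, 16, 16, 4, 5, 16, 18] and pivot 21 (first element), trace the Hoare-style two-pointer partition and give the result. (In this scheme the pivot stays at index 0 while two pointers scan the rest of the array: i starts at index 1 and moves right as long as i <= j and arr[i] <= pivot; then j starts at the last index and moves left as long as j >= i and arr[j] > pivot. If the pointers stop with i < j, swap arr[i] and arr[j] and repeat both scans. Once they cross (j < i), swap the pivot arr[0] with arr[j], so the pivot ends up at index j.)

Hoare-style two-pointer partition with pivot = 21:

Initial array: [21, 16, 16, 4, 5, 16, 18]

Pointers start at i = 1, j = 6.
i ends at 7, j ends at 6: the pointers have crossed (j < i), so scanning stops.

Swap pivot arr[0] with arr[6] to place pivot at position 6: [18, 16, 16, 4, 5, 16, 21]
Pivot position: 6

After partitioning with pivot 21, the array becomes [18, 16, 16, 4, 5, 16, 21]. The pivot is placed at index 6. All elements to the left of the pivot are <= 21, and all elements to the right are > 21.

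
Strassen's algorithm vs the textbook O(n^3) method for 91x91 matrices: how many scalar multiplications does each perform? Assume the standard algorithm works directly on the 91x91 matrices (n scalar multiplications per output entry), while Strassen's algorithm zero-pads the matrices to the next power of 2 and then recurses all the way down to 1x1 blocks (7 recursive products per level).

Matrix multiplication for 91x91 matrices:

Strassen's algorithm requires power-of-2 dimensions. Pad 91x91 to 128x128 (next power of 2).

Standard algorithm: 91^3 = 753571 multiplications
Strassen's algorithm: 7^(log2(128)) = 7^7 = 823543 multiplications
Difference: 753571 - 823543 = -69972 (Strassen uses MORE here due to padding overhead — for small or just-over-power-of-2 n, padding can outweigh the per-level savings)

Standard: 753571 multiplications (91^3). Strassen: 823543 multiplications (7^7, after padding to 128x128). Strassen reduces 8 recursive multiplications to 7 at each level.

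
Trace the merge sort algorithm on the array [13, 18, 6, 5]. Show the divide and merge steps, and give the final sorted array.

Merge sort trace:

Split: [13, 18, 6, 5] -> [13, 18] and [6, 5]
  Split: [13, 18] -> [13] and [18]
  Merge: [13] + [18] -> [13, 18]
  Split: [6, 5] -> [6] and [5]
  Merge: [6] + [5] -> [5, 6]
Merge: [13, 18] + [5, 6] -> [5, 6, 13, 18]

Final sorted array: [5, 6, 13, 18]

The merge sort proceeds by recursively splitting the array and merging sorted halves.
After all merges, the sorted array is [5, 6, 13, 18].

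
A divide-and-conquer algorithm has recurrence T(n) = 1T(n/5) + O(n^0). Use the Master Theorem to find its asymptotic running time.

Master Theorem for T(n) = 1T(n/5) + O(n^0):

a = 1, b = 5, c = 0
log_b(a) = log_5(1) = 0.0000

Case 2: c = 0 = log_5(1) = 0.0000
T(n) = O(n^0 log n) = O(log n)

For T(n) = 1T(n/5) + O(n^0): log_5(1) = 0.0000. This is Case 2 of the Master Theorem (c = log_b(a), equal work at all levels), giving O(log n).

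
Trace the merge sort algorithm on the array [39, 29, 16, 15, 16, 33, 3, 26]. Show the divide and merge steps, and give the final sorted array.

Merge sort trace:

Split: [39, 29, 16, 15, 16, 33, 3, 26] -> [39, 29, 16, 15] and [16, 33, 3, 26]
  Split: [39, 29, 16, 15] -> [39, 29] and [16, 15]
    Split: [39, 29] -> [39] and [29]
    Merge: [39] + [29] -> [29, 39]
    Split: [16, 15] -> [16] and [15]
    Merge: [16] + [15] -> [15, 16]
  Merge: [29, 39] + [15, 16] -> [15, 16, 29, 39]
  Split: [16, 33, 3, 26] -> [16, 33] and [3, 26]
    Split: [16, 33] -> [16] and [33]
    Merge: [16] + [33] -> [16, 33]
    Split: [3, 26] -> [3] and [26]
    Merge: [3] + [26] -> [3, 26]
  Merge: [16, 33] + [3, 26] -> [3, 16, 26, 33]
Merge: [15, 16, 29, 39] + [3, 16, 26, 33] -> [3, 15, 16, 16, 26, 29, 33, 39]

Final sorted array: [3, 15, 16, 16, 26, 29, 33, 39]

The merge sort proceeds by recursively splitting the array and merging sorted halves.
After all merges, the sorted array is [3, 15, 16, 16, 26, 29, 33, 39].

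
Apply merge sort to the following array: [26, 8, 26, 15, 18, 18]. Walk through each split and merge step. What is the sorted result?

Merge sort trace:

Split: [26, 8, 26, 15, 18, 18] -> [26, 8, 26] and [15, 18, 18]
  Split: [26, 8, 26] -> [26] and [8, 26]
    Split: [8, 26] -> [8] and [26]
    Merge: [8] + [26] -> [8, 26]
  Merge: [26] + [8, 26] -> [8, 26, 26]
  Split: [15, 18, 18] -> [15] and [18, 18]
    Split: [18, 18] -> [18] and [18]
    Merge: [18] + [18] -> [18, 18]
  Merge: [15] + [18, 18] -> [15, 18, 18]
Merge: [8, 26, 26] + [15, 18, 18] -> [8, 15, 18, 18, 26, 26]

Final sorted array: [8, 15, 18, 18, 26, 26]

The merge sort proceeds by recursively splitting the array and merging sorted halves.
After all merges, the sorted array is [8, 15, 18, 18, 26, 26].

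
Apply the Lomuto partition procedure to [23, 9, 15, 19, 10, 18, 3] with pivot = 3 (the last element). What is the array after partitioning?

Lomuto partition with pivot = 3:

Initial array: [23, 9, 15, 19, 10, 18, 3]

arr[0]=23 > 3: no swap
arr[1]=9 > 3: no swap
arr[2]=15 > 3: no swap
arr[3]=19 > 3: no swap
arr[4]=10 > 3: no swap
arr[5]=18 > 3: no swap

Place pivot at position 0: [3, 9, 15, 19, 10, 18, 23]
Pivot position: 0

After partitioning with pivot 3, the array becomes [3, 9, 15, 19, 10, 18, 23]. The pivot is placed at index 0. All elements to the left of the pivot are <= 3, and all elements to the right are > 3.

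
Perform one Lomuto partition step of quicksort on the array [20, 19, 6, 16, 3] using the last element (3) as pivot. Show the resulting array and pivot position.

Lomuto partition with pivot = 3:

Initial array: [20, 19, 6, 16, 3]

arr[0]=20 > 3: no swap
arr[1]=19 > 3: no swap
arr[2]=6 > 3: no swap
arr[3]=16 > 3: no swap

Place pivot at position 0: [3, 19, 6, 16, 20]
Pivot position: 0

After partitioning with pivot 3, the array becomes [3, 19, 6, 16, 20]. The pivot is placed at index 0. All elements to the left of the pivot are <= 3, and all elements to the right are > 3.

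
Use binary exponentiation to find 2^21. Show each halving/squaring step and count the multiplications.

Computing 2^21 by squaring (build up from 2^1; each line after the first costs one multiplication):

2^1 = 2
2^2 = (2^1)^2 = 2^2 = 4
2^4 = (2^2)^2 = 4^2 = 16
2^5 = 2 * 2^4 = 2 * 16 = 32
2^10 = (2^5)^2 = 32^2 = 1024
2^20 = (2^10)^2 = 1024^2 = 1048576
2^21 = 2 * 2^20 = 2 * 1048576 = 2097152

Result: 2097152
Multiplications needed: 6 (6 lines after 2^1)

2^21 = 2097152. Using exponentiation by squaring, this requires 6 multiplications. The key idea: if the exponent is even, square the half-power; if odd, multiply by the base once.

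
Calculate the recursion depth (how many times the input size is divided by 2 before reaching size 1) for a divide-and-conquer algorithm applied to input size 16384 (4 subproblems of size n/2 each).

For divide and conquer with division factor 2:

Problem sizes at each level:
Level 0: 16384
Level 1: 8192
Level 2: 4096
Level 3: 2048
Level 4: 1024
Level 5: 512
Level 6: 256
Level 7: 128
Level 8: 64
Level 9: 32
Level 10: 16
Level 11: 8
Level 12: 4
Level 13: 2
Level 14: 1

The root is level 0 and the size-1 base case is level 14 (the tree spans levels 0 through 14, i.e. 15 levels counting the root), so the depth is the number of divisions: log_2(16384) = 14

The recursion tree depth is log_2(16384) = 14. At each level, the problem size is divided by 2, so it takes 14 divisions to reduce to a base case of size 1. The algorithm makes 4 recursive calls at each level.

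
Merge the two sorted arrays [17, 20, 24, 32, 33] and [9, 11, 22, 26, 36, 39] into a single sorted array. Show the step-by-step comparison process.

Merging process:

Compare 17 vs 9: take 9 from right. Merged: [9]
Compare 17 vs 11: take 11 from right. Merged: [9, 11]
Compare 17 vs 22: take 17 from left. Merged: [9, 11, 17]
Compare 20 vs 22: take 20 from left. Merged: [9, 11, 17, 20]
Compare 24 vs 22: take 22 from right. Merged: [9, 11, 17, 20, 22]
Compare 24 vs 26: take 24 from left. Merged: [9, 11, 17, 20, 22, 24]
Compare 32 vs 26: take 26 from right. Merged: [9, 11, 17, 20, 22, 24, 26]
Compare 32 vs 36: take 32 from left. Merged: [9, 11, 17, 20, 22, 24, 26, 32]
Compare 33 vs 36: take 33 from left. Merged: [9, 11, 17, 20, 22, 24, 26, 32, 33]
Append remaining from right: [36, 39]. Merged: [9, 11, 17, 20, 22, 24, 26, 32, 33, 36, 39]

Final merged array: [9, 11, 17, 20, 22, 24, 26, 32, 33, 36, 39]
Total comparisons: 9

The merged array is [9, 11, 17, 20, 22, 24, 26, 32, 33, 36, 39], requiring 9 comparisons. The merge step runs in O(n) time where n is the total number of elements.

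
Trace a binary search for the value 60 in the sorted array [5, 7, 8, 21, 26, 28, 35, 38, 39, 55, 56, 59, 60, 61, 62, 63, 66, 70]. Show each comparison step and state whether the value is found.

Binary search for 60 in [5, 7, 8, 21, 26, 28, 35, 38, 39, 55, 56, 59, 60, 61, 62, 63, 66, 70]:

lo=0, hi=17, mid=8, arr[mid]=39 -> 39 < 60, search right half
lo=9, hi=17, mid=13, arr[mid]=61 -> 61 > 60, search left half
lo=9, hi=12, mid=10, arr[mid]=56 -> 56 < 60, search right half
lo=11, hi=12, mid=11, arr[mid]=59 -> 59 < 60, search right half
lo=12, hi=12, mid=12, arr[mid]=60 -> Found target at index 12!

Binary search finds 60 at index 12 after 5 comparisons. The search repeatedly halves the search space by comparing with the middle element.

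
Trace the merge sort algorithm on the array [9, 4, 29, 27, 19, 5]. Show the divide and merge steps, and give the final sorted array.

Merge sort trace:

Split: [9, 4, 29, 27, 19, 5] -> [9, 4, 29] and [27, 19, 5]
  Split: [9, 4, 29] -> [9] and [4, 29]
    Split: [4, 29] -> [4] and [29]
    Merge: [4] + [29] -> [4, 29]
  Merge: [9] + [4, 29] -> [4, 9, 29]
  Split: [27, 19, 5] -> [27] and [19, 5]
    Split: [19, 5] -> [19] and [5]
    Merge: [19] + [5] -> [5, 19]
  Merge: [27] + [5, 19] -> [5, 19, 27]
Merge: [4, 9, 29] + [5, 19, 27] -> [4, 5, 9, 19, 27, 29]

Final sorted array: [4, 5, 9, 19, 27, 29]

The merge sort proceeds by recursively splitting the array and merging sorted halves.
After all merges, the sorted array is [4, 5, 9, 19, 27, 29].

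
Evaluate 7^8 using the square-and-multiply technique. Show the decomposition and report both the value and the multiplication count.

Computing 7^8 by squaring (build up from 7^1; each line after the first costs one multiplication):

7^1 = 7
7^2 = (7^1)^2 = 7^2 = 49
7^4 = (7^2)^2 = 49^2 = 2401
7^8 = (7^4)^2 = 2401^2 = 5764801

Result: 5764801
Multiplications needed: 3 (3 lines after 7^1)

7^8 = 5764801. Using exponentiation by squaring, this requires 3 multiplications. The key idea: if the exponent is even, square the half-power; if odd, multiply by the base once.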